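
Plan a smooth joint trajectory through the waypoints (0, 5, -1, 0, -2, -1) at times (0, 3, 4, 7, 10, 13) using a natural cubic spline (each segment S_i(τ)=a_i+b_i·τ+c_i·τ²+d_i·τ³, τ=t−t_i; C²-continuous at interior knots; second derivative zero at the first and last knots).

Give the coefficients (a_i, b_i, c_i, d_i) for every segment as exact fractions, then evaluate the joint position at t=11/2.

  seg 0: a=0 b=4199/849 c=0 d=-928/2547
  seg 1: a=5 b=-4153/849 c=-928/283 d=1843/849
  seg 2: a=-1 b=-4192/849 c=915/283 d=-3760/7641
  seg 3: a=0 b=998/849 c=-1015/849 d=1481/7641
  seg 4: a=-2 b=-649/849 c=466/849 d=-466/7641
S(11/2) = -3161/1132

Δ: Δ0=5/3, Δ1=-6, Δ2=1/3, Δ3=-2/3, Δ4=1/3
row 1: diag=8, rhs=-46; c'=1/8, d'=-23/4
row 2: denom=8−1·1/8=63/8; d'=(38−1·-23/4)/(63/8)=50/9
row 3: denom=12−3·8/21=76/7; d'=(-6−3·50/9)/(76/7)=-119/57
row 4: denom=12−3·21/76=849/76; d'=(6−3·-119/57)/(849/76)=932/849
back: M4=932/849
back: M3=-119/57−21/76·932/849=-2030/849
back: M2=50/9−8/21·-2030/849=1830/283
back: M1=-23/4−1/8·1830/283=-1856/283
M: M0=0, M1=-1856/283, M2=1830/283, M3=-2030/849, M4=932/849, M5=0
seg 0: a=0, c=M0/2=0, d=(M1−M0)/(6·3)=-928/2547, b=Δ0−h0·(2M0+M1)/6=4199/849
seg 1: a=5, c=M1/2=-928/283, d=(M2−M1)/(6·1)=1843/849, b=Δ1−h1·(2M1+M2)/6=-4153/849
seg 2: a=-1, c=M2/2=915/283, d=(M3−M2)/(6·3)=-3760/7641, b=Δ2−h2·(2M2+M3)/6=-4192/849
seg 3: a=0, c=M3/2=-1015/849, d=(M4−M3)/(6·3)=1481/7641, b=Δ3−h3·(2M3+M4)/6=998/849
seg 4: a=-2, c=M4/2=466/849, d=(M5−M4)/(6·3)=-466/7641, b=Δ4−h4·(2M4+M5)/6=-649/849
t_q=11/2 → seg 2, τ=3/2; S=-1+-4192/849·τ+915/283·τ²+-3760/7641·τ³=-3161/1132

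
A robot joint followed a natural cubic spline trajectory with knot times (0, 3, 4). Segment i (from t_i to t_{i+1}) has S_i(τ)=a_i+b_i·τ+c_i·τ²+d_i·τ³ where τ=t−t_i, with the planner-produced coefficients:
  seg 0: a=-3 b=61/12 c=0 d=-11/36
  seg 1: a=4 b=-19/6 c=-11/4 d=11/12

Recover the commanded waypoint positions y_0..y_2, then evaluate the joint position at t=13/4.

y_0=-3 y_1=4 y_2=-1
S(13/4) = 781/256

y_0 = S_0(0) = a_0 = -3
y_1 = S_1(0) = a_1 = 4
y_2 = S_1(1) = -1
t_q=13/4 is in segment 1 (τ=1/4); S_1(τ)=781/256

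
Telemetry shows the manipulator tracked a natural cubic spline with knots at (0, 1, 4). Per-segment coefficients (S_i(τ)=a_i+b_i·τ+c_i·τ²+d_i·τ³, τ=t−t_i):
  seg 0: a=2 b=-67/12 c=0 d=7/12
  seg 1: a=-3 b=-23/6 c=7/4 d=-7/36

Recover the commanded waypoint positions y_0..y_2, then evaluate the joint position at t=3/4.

y_0=2 y_1=-3 y_2=-4
S(3/4) = -497/256

y_0 = S_0(0) = a_0 = 2
y_1 = S_1(0) = a_1 = -3
y_2 = S_1(3) = -4
t_q=3/4 is in segment 0 (τ=3/4); S_0(τ)=-497/256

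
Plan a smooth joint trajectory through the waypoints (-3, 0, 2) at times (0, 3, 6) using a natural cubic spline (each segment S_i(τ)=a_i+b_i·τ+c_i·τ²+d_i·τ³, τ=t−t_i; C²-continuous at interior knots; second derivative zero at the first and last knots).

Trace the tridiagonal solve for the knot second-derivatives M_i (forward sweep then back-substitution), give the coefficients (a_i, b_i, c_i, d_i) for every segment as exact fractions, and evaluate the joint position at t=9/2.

  seg 0: a=-3 b=13/12 c=0 d=-1/108
  seg 1: a=0 b=5/6 c=-1/12 d=1/108
S(9/2) = 35/32

Δ: Δ0=1, Δ1=2/3
row 1: diag=12, rhs=-2; c'=1/4, d'=-1/6
back: M1=-1/6
M: M0=0, M1=-1/6, M2=0
seg 0: a=-3, c=M0/2=0, d=(M1−M0)/(6·3)=-1/108, b=Δ0−h0·(2M0+M1)/6=13/12
seg 1: a=0, c=M1/2=-1/12, d=(M2−M1)/(6·3)=1/108, b=Δ1−h1·(2M1+M2)/6=5/6
t_q=9/2 → seg 1, τ=3/2; S=0+5/6·τ+-1/12·τ²+1/108·τ³=35/32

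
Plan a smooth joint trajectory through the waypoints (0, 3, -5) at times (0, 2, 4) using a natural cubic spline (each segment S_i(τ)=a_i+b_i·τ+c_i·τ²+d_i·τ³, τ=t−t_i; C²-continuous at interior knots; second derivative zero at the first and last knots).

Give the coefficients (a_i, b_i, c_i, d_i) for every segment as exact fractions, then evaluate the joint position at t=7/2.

  seg 0: a=0 b=23/8 c=0 d=-11/32
  seg 1: a=3 b=-5/4 c=-33/16 d=11/32
S(7/2) = -603/256

Δ: Δ0=3/2, Δ1=-4
row 1: diag=8, rhs=-33; c'=1/4, d'=-33/8
back: M1=-33/8
M: M0=0, M1=-33/8, M2=0
seg 0: a=0, c=M0/2=0, d=(M1−M0)/(6·2)=-11/32, b=Δ0−h0·(2M0+M1)/6=23/8
seg 1: a=3, c=M1/2=-33/16, d=(M2−M1)/(6·2)=11/32, b=Δ1−h1·(2M1+M2)/6=-5/4
t_q=7/2 → seg 1, τ=3/2; S=3+-5/4·τ+-33/16·τ²+11/32·τ³=-603/256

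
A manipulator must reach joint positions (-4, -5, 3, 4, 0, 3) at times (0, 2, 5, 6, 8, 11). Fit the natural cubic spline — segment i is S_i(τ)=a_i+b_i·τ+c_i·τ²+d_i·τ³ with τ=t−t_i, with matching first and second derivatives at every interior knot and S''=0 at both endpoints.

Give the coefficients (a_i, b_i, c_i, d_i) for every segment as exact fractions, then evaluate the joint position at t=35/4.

Δ: Δ0=-1/2, Δ1=8/3, Δ2=1, Δ3=-2, Δ4=1
row 1: diag=10, rhs=19; c'=3/10, d'=19/10
row 2: denom=8−3·3/10=71/10; d'=(-10−3·19/10)/(71/10)=-157/71
row 3: denom=6−1·10/71=416/71; d'=(-18−1·-157/71)/(416/71)=-1121/416
row 4: denom=10−2·71/208=969/104; d'=(18−2·-1121/416)/(969/104)=4865/1938
back: M4=4865/1938
back: M3=-1121/416−71/208·4865/1938=-6883/1938
back: M2=-157/71−10/71·-6883/1938=-1658/969
back: M1=19/10−3/10·-1658/969=1559/646
M: M0=0, M1=1559/646, M2=-1658/969, M3=-6883/1938, M4=4865/1938, M5=0
seg 0: a=-4, c=M0/2=0, d=(M1−M0)/(6·2)=1559/7752, b=Δ0−h0·(2M0+M1)/6=-1264/969
seg 1: a=-5, c=M1/2=1559/1292, d=(M2−M1)/(6·3)=-7993/34884, b=Δ1−h1·(2M1+M2)/6=2149/1938
seg 2: a=3, c=M2/2=-829/969, d=(M3−M2)/(6·1)=-1189/3876, b=Δ2−h2·(2M2+M3)/6=493/228
seg 3: a=4, c=M3/2=-6883/3876, d=(M4−M3)/(6·2)=979/1938, b=Δ3−h3·(2M3+M4)/6=-303/646
seg 4: a=0, c=M4/2=4865/3876, d=(M5−M4)/(6·3)=-4865/34884, b=Δ4−h4·(2M4+M5)/6=-2927/1938
t_q=35/4 → seg 4, τ=3/4; S=0+-2927/1938·τ+4865/3876·τ²+-4865/34884·τ³=-40149/82688

  seg 0: a=-4 b=-1264/969 c=0 d=1559/7752
  seg 1: a=-5 b=2149/1938 c=1559/1292 d=-7993/34884
  seg 2: a=3 b=493/228 c=-829/969 d=-1189/3876
  seg 3: a=4 b=-303/646 c=-6883/3876 d=979/1938
  seg 4: a=0 b=-2927/1938 c=4865/3876 d=-4865/34884
S(35/4) = -40149/82688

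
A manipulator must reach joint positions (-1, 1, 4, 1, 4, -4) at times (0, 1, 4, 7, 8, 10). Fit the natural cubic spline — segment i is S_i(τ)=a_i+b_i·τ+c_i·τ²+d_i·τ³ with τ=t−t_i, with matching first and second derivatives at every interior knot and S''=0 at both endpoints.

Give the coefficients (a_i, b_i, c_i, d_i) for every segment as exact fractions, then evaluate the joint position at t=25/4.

  seg 0: a=-1 b=2421/1219 c=0 d=17/1219
  seg 1: a=1 b=2472/1219 c=51/1219 d=-1406/10971
  seg 2: a=4 b=-1440/1219 c=-1355/1219 d=4286/10971
  seg 3: a=1 b=3288/1219 c=2931/1219 d=-2562/1219
  seg 4: a=4 b=1464/1219 c=-4755/1219 d=1585/2438
S(25/4) = 6425/39008

Δ: Δ0=2, Δ1=1, Δ2=-1, Δ3=3, Δ4=-4
row 1: diag=8, rhs=-6; c'=3/8, d'=-3/4
row 2: denom=12−3·3/8=87/8; d'=(-12−3·-3/4)/(87/8)=-26/29
row 3: denom=8−3·8/29=208/29; d'=(24−3·-26/29)/(208/29)=387/104
row 4: denom=6−1·29/208=1219/208; d'=(-42−1·387/104)/(1219/208)=-9510/1219
back: M4=-9510/1219
back: M3=387/104−29/208·-9510/1219=5862/1219
back: M2=-26/29−8/29·5862/1219=-2710/1219
back: M1=-3/4−3/8·-2710/1219=102/1219
M: M0=0, M1=102/1219, M2=-2710/1219, M3=5862/1219, M4=-9510/1219, M5=0
seg 0: a=-1, c=M0/2=0, d=(M1−M0)/(6·1)=17/1219, b=Δ0−h0·(2M0+M1)/6=2421/1219
seg 1: a=1, c=M1/2=51/1219, d=(M2−M1)/(6·3)=-1406/10971, b=Δ1−h1·(2M1+M2)/6=2472/1219
seg 2: a=4, c=M2/2=-1355/1219, d=(M3−M2)/(6·3)=4286/10971, b=Δ2−h2·(2M2+M3)/6=-1440/1219
seg 3: a=1, c=M3/2=2931/1219, d=(M4−M3)/(6·1)=-2562/1219, b=Δ3−h3·(2M3+M4)/6=3288/1219
seg 4: a=4, c=M4/2=-4755/1219, d=(M5−M4)/(6·2)=1585/2438, b=Δ4−h4·(2M4+M5)/6=1464/1219
t_q=25/4 → seg 2, τ=9/4; S=4+-1440/1219·τ+-1355/1219·τ²+4286/10971·τ³=6425/39008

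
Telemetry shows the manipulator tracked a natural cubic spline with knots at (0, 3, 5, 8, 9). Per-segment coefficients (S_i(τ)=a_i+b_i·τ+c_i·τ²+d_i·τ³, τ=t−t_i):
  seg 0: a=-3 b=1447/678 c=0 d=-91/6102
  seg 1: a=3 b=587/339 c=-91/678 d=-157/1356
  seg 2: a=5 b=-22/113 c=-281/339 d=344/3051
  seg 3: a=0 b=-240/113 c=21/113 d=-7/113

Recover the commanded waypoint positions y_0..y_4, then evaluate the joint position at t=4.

y_0=-3 y_1=3 y_2=5 y_3=0 y_4=-2
S(4) = 6077/1356

y_0 = S_0(0) = a_0 = -3
y_1 = S_1(0) = a_1 = 3
y_2 = S_2(0) = a_2 = 5
y_3 = S_3(0) = a_3 = 0
y_4 = S_3(1) = -2
t_q=4 is in segment 1 (τ=1); S_1(τ)=6077/1356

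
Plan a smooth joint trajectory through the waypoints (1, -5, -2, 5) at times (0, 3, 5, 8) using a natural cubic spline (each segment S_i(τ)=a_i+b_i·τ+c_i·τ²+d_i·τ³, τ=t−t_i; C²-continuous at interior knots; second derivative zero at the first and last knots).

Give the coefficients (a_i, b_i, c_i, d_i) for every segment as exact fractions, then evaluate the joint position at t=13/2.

Δ: Δ0=-2, Δ1=3/2, Δ2=7/3
row 1: diag=10, rhs=21; c'=1/5, d'=21/10
row 2: denom=10−2·1/5=48/5; d'=(5−2·21/10)/(48/5)=1/12
back: M2=1/12
back: M1=21/10−1/5·1/12=25/12
M: M0=0, M1=25/12, M2=1/12, M3=0
seg 0: a=1, c=M0/2=0, d=(M1−M0)/(6·3)=25/216, b=Δ0−h0·(2M0+M1)/6=-73/24
seg 1: a=-5, c=M1/2=25/24, d=(M2−M1)/(6·2)=-1/6, b=Δ1−h1·(2M1+M2)/6=1/12
seg 2: a=-2, c=M2/2=1/24, d=(M3−M2)/(6·3)=-1/216, b=Δ2−h2·(2M2+M3)/6=9/4
t_q=13/2 → seg 2, τ=3/2; S=-2+9/4·τ+1/24·τ²+-1/216·τ³=93/64

  seg 0: a=1 b=-73/24 c=0 d=25/216
  seg 1: a=-5 b=1/12 c=25/24 d=-1/6
  seg 2: a=-2 b=9/4 c=1/24 d=-1/216
S(13/2) = 93/64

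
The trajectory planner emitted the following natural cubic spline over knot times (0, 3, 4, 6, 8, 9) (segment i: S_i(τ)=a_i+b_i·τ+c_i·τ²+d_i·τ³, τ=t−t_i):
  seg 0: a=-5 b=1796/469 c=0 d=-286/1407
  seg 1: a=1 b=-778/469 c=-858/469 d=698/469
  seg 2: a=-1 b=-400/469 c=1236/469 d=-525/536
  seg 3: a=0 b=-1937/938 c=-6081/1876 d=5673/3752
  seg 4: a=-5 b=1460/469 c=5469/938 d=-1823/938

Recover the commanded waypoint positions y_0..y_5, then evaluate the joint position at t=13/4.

y_0=-5 y_1=1 y_2=-1 y_3=0 y_4=-5 y_5=2
S(13/4) = 7417/15008

y_0 = S_0(0) = a_0 = -5
y_1 = S_1(0) = a_1 = 1
y_2 = S_2(0) = a_2 = -1
y_3 = S_3(0) = a_3 = 0
y_4 = S_4(0) = a_4 = -5
y_5 = S_4(1) = 2
t_q=13/4 is in segment 1 (τ=1/4); S_1(τ)=7417/15008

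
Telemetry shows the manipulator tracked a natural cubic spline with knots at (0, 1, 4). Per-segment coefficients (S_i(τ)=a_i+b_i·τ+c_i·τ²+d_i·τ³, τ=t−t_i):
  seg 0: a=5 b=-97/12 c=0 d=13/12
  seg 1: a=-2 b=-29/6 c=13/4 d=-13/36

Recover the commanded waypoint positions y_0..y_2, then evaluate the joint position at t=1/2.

y_0=5 y_1=-2 y_2=3
S(1/2) = 35/32

y_0 = S_0(0) = a_0 = 5
y_1 = S_1(0) = a_1 = -2
y_2 = S_1(3) = 3
t_q=1/2 is in segment 0 (τ=1/2); S_0(τ)=35/32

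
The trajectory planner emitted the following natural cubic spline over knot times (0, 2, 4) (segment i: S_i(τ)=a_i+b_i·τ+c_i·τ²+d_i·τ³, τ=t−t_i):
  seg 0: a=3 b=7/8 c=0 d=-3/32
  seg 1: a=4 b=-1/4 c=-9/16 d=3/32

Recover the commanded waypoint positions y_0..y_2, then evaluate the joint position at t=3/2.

y_0=3 y_1=4 y_2=2
S(3/2) = 1023/256

y_0 = S_0(0) = a_0 = 3
y_1 = S_1(0) = a_1 = 4
y_2 = S_1(2) = 2
t_q=3/2 is in segment 0 (τ=3/2); S_0(τ)=1023/256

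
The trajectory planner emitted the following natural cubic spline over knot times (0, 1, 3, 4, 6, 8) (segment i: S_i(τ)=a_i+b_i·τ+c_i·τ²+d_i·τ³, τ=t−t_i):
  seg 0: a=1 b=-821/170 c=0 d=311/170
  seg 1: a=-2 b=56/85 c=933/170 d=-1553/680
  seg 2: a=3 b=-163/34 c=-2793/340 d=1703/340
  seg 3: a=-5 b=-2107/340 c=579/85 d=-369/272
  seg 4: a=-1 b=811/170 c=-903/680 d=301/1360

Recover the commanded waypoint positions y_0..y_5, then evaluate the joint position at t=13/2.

y_0 = S_0(0) = a_0 = 1
y_1 = S_1(0) = a_1 = -2
y_2 = S_2(0) = a_2 = 3
y_3 = S_3(0) = a_3 = -5
y_4 = S_4(0) = a_4 = -1
y_5 = S_4(2) = 5
t_q=13/2 is in segment 4 (τ=1/2); S_4(τ)=11761/10880

y_0=1 y_1=-2 y_2=3 y_3=-5 y_4=-1 y_5=5
S(13/2) = 11761/10880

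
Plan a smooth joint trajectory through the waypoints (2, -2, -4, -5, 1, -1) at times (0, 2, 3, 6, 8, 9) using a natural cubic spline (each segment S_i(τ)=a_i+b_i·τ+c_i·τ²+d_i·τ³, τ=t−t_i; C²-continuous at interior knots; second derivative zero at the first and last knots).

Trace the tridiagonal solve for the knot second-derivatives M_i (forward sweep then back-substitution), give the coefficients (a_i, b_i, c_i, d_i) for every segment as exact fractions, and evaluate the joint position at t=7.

Δ: Δ0=-2, Δ1=-2, Δ2=-1/3, Δ3=3, Δ4=-2
row 1: diag=6, rhs=0; c'=1/6, d'=0
row 2: denom=8−1·1/6=47/6; d'=(10−1·0)/(47/6)=60/47
row 3: denom=10−3·18/47=416/47; d'=(20−3·60/47)/(416/47)=95/52
row 4: denom=6−2·47/208=577/104; d'=(-30−2·95/52)/(577/104)=-3500/577
back: M4=-3500/577
back: M3=95/52−47/208·-3500/577=1845/577
back: M2=60/47−18/47·1845/577=30/577
back: M1=0−1/6·30/577=-5/577
M: M0=0, M1=-5/577, M2=30/577, M3=1845/577, M4=-3500/577, M5=0
seg 0: a=2, c=M0/2=0, d=(M1−M0)/(6·2)=-5/6924, b=Δ0−h0·(2M0+M1)/6=-3457/1731
seg 1: a=-2, c=M1/2=-5/1154, d=(M2−M1)/(6·1)=35/3462, b=Δ1−h1·(2M1+M2)/6=-3472/1731
seg 2: a=-4, c=M2/2=15/577, d=(M3−M2)/(6·3)=605/3462, b=Δ2−h2·(2M2+M3)/6=-6869/3462
seg 3: a=-5, c=M3/2=1845/1154, d=(M4−M3)/(6·2)=-5345/6924, b=Δ3−h3·(2M3+M4)/6=5003/1731
seg 4: a=1, c=M4/2=-1750/577, d=(M5−M4)/(6·1)=1750/1731, b=Δ4−h4·(2M4+M5)/6=38/1731
t_q=7 → seg 3, τ=1; S=-5+5003/1731·τ+1845/1154·τ²+-5345/6924·τ³=-2961/2308

  seg 0: a=2 b=-3457/1731 c=0 d=-5/6924
  seg 1: a=-2 b=-3472/1731 c=-5/1154 d=35/3462
  seg 2: a=-4 b=-6869/3462 c=15/577 d=605/3462
  seg 3: a=-5 b=5003/1731 c=1845/1154 d=-5345/6924
  seg 4: a=1 b=38/1731 c=-1750/577 d=1750/1731
S(7) = -2961/2308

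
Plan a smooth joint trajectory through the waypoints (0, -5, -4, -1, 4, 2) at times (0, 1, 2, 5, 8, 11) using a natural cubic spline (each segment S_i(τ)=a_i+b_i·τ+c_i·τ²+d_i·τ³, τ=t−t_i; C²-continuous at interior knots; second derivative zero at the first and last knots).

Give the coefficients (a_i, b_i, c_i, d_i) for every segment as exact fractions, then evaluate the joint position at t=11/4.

Δ: Δ0=-5, Δ1=1, Δ2=1, Δ3=5/3, Δ4=-2/3
row 1: diag=4, rhs=36; c'=1/4, d'=9
row 2: denom=8−1·1/4=31/4; d'=(0−1·9)/(31/4)=-36/31
row 3: denom=12−3·12/31=336/31; d'=(4−3·-36/31)/(336/31)=29/42
row 4: denom=12−3·31/112=1251/112; d'=(-14−3·29/42)/(1251/112)=-200/139
back: M4=-200/139
back: M3=29/42−31/112·-200/139=454/417
back: M2=-36/31−12/31·454/417=-220/139
back: M1=9−1/4·-220/139=1306/139
M: M0=0, M1=1306/139, M2=-220/139, M3=454/417, M4=-200/139, M5=0
seg 0: a=0, c=M0/2=0, d=(M1−M0)/(6·1)=653/417, b=Δ0−h0·(2M0+M1)/6=-2738/417
seg 1: a=-5, c=M1/2=653/139, d=(M2−M1)/(6·1)=-763/417, b=Δ1−h1·(2M1+M2)/6=-779/417
seg 2: a=-4, c=M2/2=-110/139, d=(M3−M2)/(6·3)=557/3753, b=Δ2−h2·(2M2+M3)/6=850/417
seg 3: a=-1, c=M3/2=227/417, d=(M4−M3)/(6·3)=-527/3753, b=Δ3−h3·(2M3+M4)/6=541/417
seg 4: a=4, c=M4/2=-100/139, d=(M5−M4)/(6·3)=100/1251, b=Δ4−h4·(2M4+M5)/6=322/417
t_q=11/4 → seg 2, τ=3/4; S=-4+850/417·τ+-110/139·τ²+557/3753·τ³=-25387/8896

  seg 0: a=0 b=-2738/417 c=0 d=653/417
  seg 1: a=-5 b=-779/417 c=653/139 d=-763/417
  seg 2: a=-4 b=850/417 c=-110/139 d=557/3753
  seg 3: a=-1 b=541/417 c=227/417 d=-527/3753
  seg 4: a=4 b=322/417 c=-100/139 d=100/1251
S(11/4) = -25387/8896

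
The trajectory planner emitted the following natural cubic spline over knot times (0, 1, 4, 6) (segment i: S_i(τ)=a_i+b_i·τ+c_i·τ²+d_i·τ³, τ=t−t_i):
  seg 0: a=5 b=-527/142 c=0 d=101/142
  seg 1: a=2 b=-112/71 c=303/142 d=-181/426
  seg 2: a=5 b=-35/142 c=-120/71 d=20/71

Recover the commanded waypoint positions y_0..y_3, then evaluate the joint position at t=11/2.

y_0 = S_0(0) = a_0 = 5
y_1 = S_1(0) = a_1 = 2
y_2 = S_2(0) = a_2 = 5
y_3 = S_2(2) = 0
t_q=11/2 is in segment 2 (τ=3/2); S_2(τ)=505/284

y_0=5 y_1=2 y_2=5 y_3=0
S(11/2) = 505/284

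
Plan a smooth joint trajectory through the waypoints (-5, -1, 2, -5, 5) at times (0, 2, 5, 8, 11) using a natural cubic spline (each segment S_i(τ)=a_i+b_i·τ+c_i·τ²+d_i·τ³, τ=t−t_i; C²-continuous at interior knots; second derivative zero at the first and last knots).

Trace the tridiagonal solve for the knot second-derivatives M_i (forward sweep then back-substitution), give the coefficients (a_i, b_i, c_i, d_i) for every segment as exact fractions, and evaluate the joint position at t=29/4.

Δ: Δ0=2, Δ1=1, Δ2=-7/3, Δ3=10/3
row 1: diag=10, rhs=-6; c'=3/10, d'=-3/5
row 2: denom=12−3·3/10=111/10; d'=(-20−3·-3/5)/(111/10)=-182/111
row 3: denom=12−3·10/37=414/37; d'=(34−3·-182/111)/(414/37)=80/23
back: M3=80/23
back: M2=-182/111−10/37·80/23=-178/69
back: M1=-3/5−3/10·-178/69=4/23
M: M0=0, M1=4/23, M2=-178/69, M3=80/23, M4=0
seg 0: a=-5, c=M0/2=0, d=(M1−M0)/(6·2)=1/69, b=Δ0−h0·(2M0+M1)/6=134/69
seg 1: a=-1, c=M1/2=2/23, d=(M2−M1)/(6·3)=-95/621, b=Δ1−h1·(2M1+M2)/6=146/69
seg 2: a=2, c=M2/2=-89/69, d=(M3−M2)/(6·3)=209/621, b=Δ2−h2·(2M2+M3)/6=-103/69
seg 3: a=-5, c=M3/2=40/23, d=(M4−M3)/(6·3)=-40/207, b=Δ3−h3·(2M3+M4)/6=-10/69
t_q=29/4 → seg 2, τ=9/4; S=2+-103/69·τ+-89/69·τ²+209/621·τ³=-5969/1472

  seg 0: a=-5 b=134/69 c=0 d=1/69
  seg 1: a=-1 b=146/69 c=2/23 d=-95/621
  seg 2: a=2 b=-103/69 c=-89/69 d=209/621
  seg 3: a=-5 b=-10/69 c=40/23 d=-40/207
S(29/4) = -5969/1472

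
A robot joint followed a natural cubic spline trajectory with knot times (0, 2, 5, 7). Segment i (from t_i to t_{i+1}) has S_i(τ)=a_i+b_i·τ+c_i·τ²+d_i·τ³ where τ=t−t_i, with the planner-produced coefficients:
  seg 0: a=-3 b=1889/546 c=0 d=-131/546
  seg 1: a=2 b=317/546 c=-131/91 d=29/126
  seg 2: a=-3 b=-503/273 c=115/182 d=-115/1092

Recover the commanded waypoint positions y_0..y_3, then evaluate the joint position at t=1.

y_0 = S_0(0) = a_0 = -3
y_1 = S_1(0) = a_1 = 2
y_2 = S_2(0) = a_2 = -3
y_3 = S_2(2) = -5
t_q=1 is in segment 0 (τ=1); S_0(τ)=20/91

y_0=-3 y_1=2 y_2=-3 y_3=-5
S(1) = 20/91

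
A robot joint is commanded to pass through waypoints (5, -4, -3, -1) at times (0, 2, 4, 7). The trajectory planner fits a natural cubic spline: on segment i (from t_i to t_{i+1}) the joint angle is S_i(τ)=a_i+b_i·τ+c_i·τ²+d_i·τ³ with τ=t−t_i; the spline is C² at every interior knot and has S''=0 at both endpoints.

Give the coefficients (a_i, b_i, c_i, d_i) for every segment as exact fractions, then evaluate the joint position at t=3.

  seg 0: a=5 b=-331/57 c=0 d=149/456
  seg 1: a=-4 b=-215/114 c=149/76 d=-175/456
  seg 2: a=-3 b=77/57 c=-13/38 d=13/342
S(3) = -655/152

Δ: Δ0=-9/2, Δ1=1/2, Δ2=2/3
row 1: diag=8, rhs=30; c'=1/4, d'=15/4
row 2: denom=10−2·1/4=19/2; d'=(1−2·15/4)/(19/2)=-13/19
back: M2=-13/19
back: M1=15/4−1/4·-13/19=149/38
M: M0=0, M1=149/38, M2=-13/19, M3=0
seg 0: a=5, c=M0/2=0, d=(M1−M0)/(6·2)=149/456, b=Δ0−h0·(2M0+M1)/6=-331/57
seg 1: a=-4, c=M1/2=149/76, d=(M2−M1)/(6·2)=-175/456, b=Δ1−h1·(2M1+M2)/6=-215/114
seg 2: a=-3, c=M2/2=-13/38, d=(M3−M2)/(6·3)=13/342, b=Δ2−h2·(2M2+M3)/6=77/57
t_q=3 → seg 1, τ=1; S=-4+-215/114·τ+149/76·τ²+-175/456·τ³=-655/152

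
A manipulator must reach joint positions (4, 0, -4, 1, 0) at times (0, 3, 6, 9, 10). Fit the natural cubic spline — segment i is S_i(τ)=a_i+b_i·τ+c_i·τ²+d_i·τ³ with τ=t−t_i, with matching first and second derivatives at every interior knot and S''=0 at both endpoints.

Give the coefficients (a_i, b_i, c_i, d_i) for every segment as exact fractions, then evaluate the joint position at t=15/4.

  seg 0: a=4 b=-28/27 c=0 d=-8/243
  seg 1: a=0 b=-52/27 c=-8/27 d=40/243
  seg 2: a=-4 b=20/27 c=32/27 d=-71/243
  seg 3: a=1 b=-1/27 c=-13/9 d=13/27
S(15/4) = -37/24

Δ: Δ0=-4/3, Δ1=-4/3, Δ2=5/3, Δ3=-1
row 1: diag=12, rhs=0; c'=1/4, d'=0
row 2: denom=12−3·1/4=45/4; d'=(18−3·0)/(45/4)=8/5
row 3: denom=8−3·4/15=36/5; d'=(-16−3·8/5)/(36/5)=-26/9
back: M3=-26/9
back: M2=8/5−4/15·-26/9=64/27
back: M1=0−1/4·64/27=-16/27
M: M0=0, M1=-16/27, M2=64/27, M3=-26/9, M4=0
seg 0: a=4, c=M0/2=0, d=(M1−M0)/(6·3)=-8/243, b=Δ0−h0·(2M0+M1)/6=-28/27
seg 1: a=0, c=M1/2=-8/27, d=(M2−M1)/(6·3)=40/243, b=Δ1−h1·(2M1+M2)/6=-52/27
seg 2: a=-4, c=M2/2=32/27, d=(M3−M2)/(6·3)=-71/243, b=Δ2−h2·(2M2+M3)/6=20/27
seg 3: a=1, c=M3/2=-13/9, d=(M4−M3)/(6·1)=13/27, b=Δ3−h3·(2M3+M4)/6=-1/27
t_q=15/4 → seg 1, τ=3/4; S=0+-52/27·τ+-8/27·τ²+40/243·τ³=-37/24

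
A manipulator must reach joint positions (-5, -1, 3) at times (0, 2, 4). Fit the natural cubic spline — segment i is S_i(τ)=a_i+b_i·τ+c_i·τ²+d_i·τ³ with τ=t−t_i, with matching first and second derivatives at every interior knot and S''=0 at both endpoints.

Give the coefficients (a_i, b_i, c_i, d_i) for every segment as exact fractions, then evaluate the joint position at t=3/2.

  seg 0: a=-5 b=2 c=0 d=0
  seg 1: a=-1 b=2 c=0 d=0
S(3/2) = -2

Δ: Δ0=2, Δ1=2
row 1: diag=8, rhs=0; c'=1/4, d'=0
back: M1=0
M: M0=0, M1=0, M2=0
seg 0: a=-5, c=M0/2=0, d=(M1−M0)/(6·2)=0, b=Δ0−h0·(2M0+M1)/6=2
seg 1: a=-1, c=M1/2=0, d=(M2−M1)/(6·2)=0, b=Δ1−h1·(2M1+M2)/6=2
t_q=3/2 → seg 0, τ=3/2; S=-5+2·τ+0·τ²+0·τ³=-2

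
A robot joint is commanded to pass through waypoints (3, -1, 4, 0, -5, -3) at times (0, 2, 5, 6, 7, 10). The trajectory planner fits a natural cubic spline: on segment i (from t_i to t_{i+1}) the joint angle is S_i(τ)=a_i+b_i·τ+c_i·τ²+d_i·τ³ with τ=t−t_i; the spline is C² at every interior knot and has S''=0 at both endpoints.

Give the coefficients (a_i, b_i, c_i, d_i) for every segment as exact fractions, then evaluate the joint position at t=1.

Δ: Δ0=-2, Δ1=5/3, Δ2=-4, Δ3=-5, Δ4=2/3
row 1: diag=10, rhs=22; c'=3/10, d'=11/5
row 2: denom=8−3·3/10=71/10; d'=(-34−3·11/5)/(71/10)=-406/71
row 3: denom=4−1·10/71=274/71; d'=(-6−1·-406/71)/(274/71)=-10/137
row 4: denom=8−1·71/274=2121/274; d'=(34−1·-10/137)/(2121/274)=3112/707
back: M4=3112/707
back: M3=-10/137−71/274·3112/707=-858/707
back: M2=-406/71−10/71·-858/707=-3922/707
back: M1=11/5−3/10·-3922/707=2732/707
M: M0=0, M1=2732/707, M2=-3922/707, M3=-858/707, M4=3112/707, M5=0
seg 0: a=3, c=M0/2=0, d=(M1−M0)/(6·2)=683/2121, b=Δ0−h0·(2M0+M1)/6=-6974/2121
seg 1: a=-1, c=M1/2=1366/707, d=(M2−M1)/(6·3)=-1109/2121, b=Δ1−h1·(2M1+M2)/6=1222/2121
seg 2: a=4, c=M2/2=-1961/707, d=(M3−M2)/(6·1)=1532/2121, b=Δ2−h2·(2M2+M3)/6=-4133/2121
seg 3: a=0, c=M3/2=-429/707, d=(M4−M3)/(6·1)=1985/2121, b=Δ3−h3·(2M3+M4)/6=-11303/2121
seg 4: a=-5, c=M4/2=1556/707, d=(M5−M4)/(6·3)=-1556/6363, b=Δ4−h4·(2M4+M5)/6=-7922/2121
t_q=1 → seg 0, τ=1; S=3+-6974/2121·τ+0·τ²+683/2121·τ³=24/707

  seg 0: a=3 b=-6974/2121 c=0 d=683/2121
  seg 1: a=-1 b=1222/2121 c=1366/707 d=-1109/2121
  seg 2: a=4 b=-4133/2121 c=-1961/707 d=1532/2121
  seg 3: a=0 b=-11303/2121 c=-429/707 d=1985/2121
  seg 4: a=-5 b=-7922/2121 c=1556/707 d=-1556/6363
S(1) = 24/707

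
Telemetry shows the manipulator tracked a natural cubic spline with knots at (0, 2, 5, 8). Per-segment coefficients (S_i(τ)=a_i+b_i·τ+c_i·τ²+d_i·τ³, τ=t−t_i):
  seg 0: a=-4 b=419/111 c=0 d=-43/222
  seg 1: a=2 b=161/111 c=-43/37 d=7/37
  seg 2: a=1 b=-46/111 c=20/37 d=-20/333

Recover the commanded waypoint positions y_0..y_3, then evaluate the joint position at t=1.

y_0=-4 y_1=2 y_2=1 y_3=3
S(1) = -31/74

y_0 = S_0(0) = a_0 = -4
y_1 = S_1(0) = a_1 = 2
y_2 = S_2(0) = a_2 = 1
y_3 = S_2(3) = 3
t_q=1 is in segment 0 (τ=1); S_0(τ)=-31/74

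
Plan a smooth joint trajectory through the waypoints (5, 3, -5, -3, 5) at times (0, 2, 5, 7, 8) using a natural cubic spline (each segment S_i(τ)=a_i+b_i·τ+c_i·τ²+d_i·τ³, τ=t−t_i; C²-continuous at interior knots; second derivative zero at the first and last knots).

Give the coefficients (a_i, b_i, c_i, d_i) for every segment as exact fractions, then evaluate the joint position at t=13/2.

Δ: Δ0=-1, Δ1=-8/3, Δ2=1, Δ3=8
row 1: diag=10, rhs=-10; c'=3/10, d'=-1
row 2: denom=10−3·3/10=91/10; d'=(22−3·-1)/(91/10)=250/91
row 3: denom=6−2·20/91=506/91; d'=(42−2·250/91)/(506/91)=151/23
back: M3=151/23
back: M2=250/91−20/91·151/23=30/23
back: M1=-1−3/10·30/23=-32/23
M: M0=0, M1=-32/23, M2=30/23, M3=151/23, M4=0
seg 0: a=5, c=M0/2=0, d=(M1−M0)/(6·2)=-8/69, b=Δ0−h0·(2M0+M1)/6=-37/69
seg 1: a=3, c=M1/2=-16/23, d=(M2−M1)/(6·3)=31/207, b=Δ1−h1·(2M1+M2)/6=-133/69
seg 2: a=-5, c=M2/2=15/23, d=(M3−M2)/(6·2)=121/276, b=Δ2−h2·(2M2+M3)/6=-142/69
seg 3: a=-3, c=M3/2=151/46, d=(M4−M3)/(6·1)=-151/138, b=Δ3−h3·(2M3+M4)/6=401/69
t_q=13/2 → seg 2, τ=3/2; S=-5+-142/69·τ+15/23·τ²+121/276·τ³=-3783/736

  seg 0: a=5 b=-37/69 c=0 d=-8/69
  seg 1: a=3 b=-133/69 c=-16/23 d=31/207
  seg 2: a=-5 b=-142/69 c=15/23 d=121/276
  seg 3: a=-3 b=401/69 c=151/46 d=-151/138
S(13/2) = -3783/736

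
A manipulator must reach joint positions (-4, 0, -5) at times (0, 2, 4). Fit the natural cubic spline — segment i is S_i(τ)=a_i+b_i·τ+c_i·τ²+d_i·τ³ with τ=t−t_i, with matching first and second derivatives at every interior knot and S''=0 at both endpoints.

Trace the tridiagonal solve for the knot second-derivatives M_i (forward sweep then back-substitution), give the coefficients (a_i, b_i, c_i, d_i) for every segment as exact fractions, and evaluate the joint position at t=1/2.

Δ: Δ0=2, Δ1=-5/2
row 1: diag=8, rhs=-27; c'=1/4, d'=-27/8
back: M1=-27/8
M: M0=0, M1=-27/8, M2=0
seg 0: a=-4, c=M0/2=0, d=(M1−M0)/(6·2)=-9/32, b=Δ0−h0·(2M0+M1)/6=25/8
seg 1: a=0, c=M1/2=-27/16, d=(M2−M1)/(6·2)=9/32, b=Δ1−h1·(2M1+M2)/6=-1/4
t_q=1/2 → seg 0, τ=1/2; S=-4+25/8·τ+0·τ²+-9/32·τ³=-633/256

  seg 0: a=-4 b=25/8 c=0 d=-9/32
  seg 1: a=0 b=-1/4 c=-27/16 d=9/32
S(1/2) = -633/256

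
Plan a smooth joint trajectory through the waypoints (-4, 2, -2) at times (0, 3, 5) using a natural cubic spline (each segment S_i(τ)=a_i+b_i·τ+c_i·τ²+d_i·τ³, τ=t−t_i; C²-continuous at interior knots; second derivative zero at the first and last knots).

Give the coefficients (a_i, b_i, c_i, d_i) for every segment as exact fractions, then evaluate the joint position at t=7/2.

Δ: Δ0=2, Δ1=-2
row 1: diag=10, rhs=-24; c'=1/5, d'=-12/5
back: M1=-12/5
M: M0=0, M1=-12/5, M2=0
seg 0: a=-4, c=M0/2=0, d=(M1−M0)/(6·3)=-2/15, b=Δ0−h0·(2M0+M1)/6=16/5
seg 1: a=2, c=M1/2=-6/5, d=(M2−M1)/(6·2)=1/5, b=Δ1−h1·(2M1+M2)/6=-2/5
t_q=7/2 → seg 1, τ=1/2; S=2+-2/5·τ+-6/5·τ²+1/5·τ³=61/40

  seg 0: a=-4 b=16/5 c=0 d=-2/15
  seg 1: a=2 b=-2/5 c=-6/5 d=1/5
S(7/2) = 61/40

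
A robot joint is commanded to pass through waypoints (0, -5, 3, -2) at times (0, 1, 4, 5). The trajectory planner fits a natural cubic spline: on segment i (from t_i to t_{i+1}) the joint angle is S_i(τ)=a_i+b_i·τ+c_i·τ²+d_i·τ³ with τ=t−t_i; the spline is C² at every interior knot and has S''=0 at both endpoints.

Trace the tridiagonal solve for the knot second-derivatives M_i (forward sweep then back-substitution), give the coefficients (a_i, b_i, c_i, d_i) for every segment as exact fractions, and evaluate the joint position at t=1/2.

  seg 0: a=0 b=-98/15 c=0 d=23/15
  seg 1: a=-5 b=-29/15 c=23/5 d=-46/45
  seg 2: a=3 b=-29/15 c=-23/5 d=23/15
S(1/2) = -123/40

Δ: Δ0=-5, Δ1=8/3, Δ2=-5
row 1: diag=8, rhs=46; c'=3/8, d'=23/4
row 2: denom=8−3·3/8=55/8; d'=(-46−3·23/4)/(55/8)=-46/5
back: M2=-46/5
back: M1=23/4−3/8·-46/5=46/5
M: M0=0, M1=46/5, M2=-46/5, M3=0
seg 0: a=0, c=M0/2=0, d=(M1−M0)/(6·1)=23/15, b=Δ0−h0·(2M0+M1)/6=-98/15
seg 1: a=-5, c=M1/2=23/5, d=(M2−M1)/(6·3)=-46/45, b=Δ1−h1·(2M1+M2)/6=-29/15
seg 2: a=3, c=M2/2=-23/5, d=(M3−M2)/(6·1)=23/15, b=Δ2−h2·(2M2+M3)/6=-29/15
t_q=1/2 → seg 0, τ=1/2; S=0+-98/15·τ+0·τ²+23/15·τ³=-123/40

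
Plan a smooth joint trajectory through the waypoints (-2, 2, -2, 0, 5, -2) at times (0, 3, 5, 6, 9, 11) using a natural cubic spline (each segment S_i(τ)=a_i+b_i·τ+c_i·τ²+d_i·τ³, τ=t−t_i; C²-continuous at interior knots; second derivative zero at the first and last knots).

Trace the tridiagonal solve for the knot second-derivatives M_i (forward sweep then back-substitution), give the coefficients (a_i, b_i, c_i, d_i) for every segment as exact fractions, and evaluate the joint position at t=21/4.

Δ: Δ0=4/3, Δ1=-2, Δ2=2, Δ3=5/3, Δ4=-7/2
row 1: diag=10, rhs=-20; c'=1/5, d'=-2
row 2: denom=6−2·1/5=28/5; d'=(24−2·-2)/(28/5)=5
row 3: denom=8−1·5/28=219/28; d'=(-2−1·5)/(219/28)=-196/219
row 4: denom=10−3·28/73=646/73; d'=(-31−3·-196/219)/(646/73)=-2067/646
back: M4=-2067/646
back: M3=-196/219−28/73·-2067/646=322/969
back: M2=5−5/28·322/969=9575/1938
back: M1=-2−1/5·9575/1938=-5791/1938
M: M0=0, M1=-5791/1938, M2=9575/1938, M3=322/969, M4=-2067/646, M5=0
seg 0: a=-2, c=M0/2=0, d=(M1−M0)/(6·3)=-5791/34884, b=Δ0−h0·(2M0+M1)/6=3653/1292
seg 1: a=2, c=M1/2=-5791/3876, d=(M2−M1)/(6·2)=2561/3876, b=Δ1−h1·(2M1+M2)/6=-1069/646
seg 2: a=-2, c=M2/2=9575/3876, d=(M3−M2)/(6·1)=-2977/3876, b=Δ2−h2·(2M2+M3)/6=577/1938
seg 3: a=0, c=M3/2=161/969, d=(M4−M3)/(6·3)=-6845/34884, b=Δ3−h3·(2M3+M4)/6=223/76
seg 4: a=5, c=M4/2=-2067/1292, d=(M5−M4)/(6·2)=689/2584, b=Δ4−h4·(2M4+M5)/6=-883/646
t_q=21/4 → seg 2, τ=1/4; S=-2+577/1938·τ+9575/3876·τ²+-2977/3876·τ³=-147447/82688

  seg 0: a=-2 b=3653/1292 c=0 d=-5791/34884
  seg 1: a=2 b=-1069/646 c=-5791/3876 d=2561/3876
  seg 2: a=-2 b=577/1938 c=9575/3876 d=-2977/3876
  seg 3: a=0 b=223/76 c=161/969 d=-6845/34884
  seg 4: a=5 b=-883/646 c=-2067/1292 d=689/2584
S(21/4) = -147447/82688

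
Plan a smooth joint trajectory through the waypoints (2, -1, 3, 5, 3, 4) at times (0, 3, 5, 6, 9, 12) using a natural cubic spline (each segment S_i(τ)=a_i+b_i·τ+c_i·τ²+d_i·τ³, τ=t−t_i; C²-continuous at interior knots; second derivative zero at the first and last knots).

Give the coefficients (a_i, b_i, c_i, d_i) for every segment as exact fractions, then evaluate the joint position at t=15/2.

  seg 0: a=2 b=-761/396 c=0 d=365/3564
  seg 1: a=-1 b=167/198 c=365/396 d=-17/99
  seg 2: a=3 b=163/66 c=-43/396 d=-13/36
  seg 3: a=5 b=463/396 c=-118/99 d=689/3564
  seg 4: a=3 b=-151/198 c=217/396 d=-217/3564
S(15/2) = 1663/352

Δ: Δ0=-1, Δ1=2, Δ2=2, Δ3=-2/3, Δ4=1/3
row 1: diag=10, rhs=18; c'=1/5, d'=9/5
row 2: denom=6−2·1/5=28/5; d'=(0−2·9/5)/(28/5)=-9/14
row 3: denom=8−1·5/28=219/28; d'=(-16−1·-9/14)/(219/28)=-430/219
row 4: denom=12−3·28/73=792/73; d'=(6−3·-430/219)/(792/73)=217/198
back: M4=217/198
back: M3=-430/219−28/73·217/198=-236/99
back: M2=-9/14−5/28·-236/99=-43/198
back: M1=9/5−1/5·-43/198=365/198
M: M0=0, M1=365/198, M2=-43/198, M3=-236/99, M4=217/198, M5=0
seg 0: a=2, c=M0/2=0, d=(M1−M0)/(6·3)=365/3564, b=Δ0−h0·(2M0+M1)/6=-761/396
seg 1: a=-1, c=M1/2=365/396, d=(M2−M1)/(6·2)=-17/99, b=Δ1−h1·(2M1+M2)/6=167/198
seg 2: a=3, c=M2/2=-43/396, d=(M3−M2)/(6·1)=-13/36, b=Δ2−h2·(2M2+M3)/6=163/66
seg 3: a=5, c=M3/2=-118/99, d=(M4−M3)/(6·3)=689/3564, b=Δ3−h3·(2M3+M4)/6=463/396
seg 4: a=3, c=M4/2=217/396, d=(M5−M4)/(6·3)=-217/3564, b=Δ4−h4·(2M4+M5)/6=-151/198
t_q=15/2 → seg 3, τ=3/2; S=5+463/396·τ+-118/99·τ²+689/3564·τ³=1663/352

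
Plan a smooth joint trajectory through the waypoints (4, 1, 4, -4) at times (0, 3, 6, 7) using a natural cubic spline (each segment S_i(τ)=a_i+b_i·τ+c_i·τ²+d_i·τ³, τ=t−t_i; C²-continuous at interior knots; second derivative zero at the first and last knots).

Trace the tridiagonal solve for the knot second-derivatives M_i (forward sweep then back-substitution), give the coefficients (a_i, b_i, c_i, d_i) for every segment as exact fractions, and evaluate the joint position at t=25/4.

  seg 0: a=4 b=-72/29 c=0 d=43/261
  seg 1: a=1 b=57/29 c=43/29 d=-157/261
  seg 2: a=4 b=-156/29 c=-114/29 d=38/29
S(25/4) = 2255/928

Δ: Δ0=-1, Δ1=1, Δ2=-8
row 1: diag=12, rhs=12; c'=1/4, d'=1
row 2: denom=8−3·1/4=29/4; d'=(-54−3·1)/(29/4)=-228/29
back: M2=-228/29
back: M1=1−1/4·-228/29=86/29
M: M0=0, M1=86/29, M2=-228/29, M3=0
seg 0: a=4, c=M0/2=0, d=(M1−M0)/(6·3)=43/261, b=Δ0−h0·(2M0+M1)/6=-72/29
seg 1: a=1, c=M1/2=43/29, d=(M2−M1)/(6·3)=-157/261, b=Δ1−h1·(2M1+M2)/6=57/29
seg 2: a=4, c=M2/2=-114/29, d=(M3−M2)/(6·1)=38/29, b=Δ2−h2·(2M2+M3)/6=-156/29
t_q=25/4 → seg 2, τ=1/4; S=4+-156/29·τ+-114/29·τ²+38/29·τ³=2255/928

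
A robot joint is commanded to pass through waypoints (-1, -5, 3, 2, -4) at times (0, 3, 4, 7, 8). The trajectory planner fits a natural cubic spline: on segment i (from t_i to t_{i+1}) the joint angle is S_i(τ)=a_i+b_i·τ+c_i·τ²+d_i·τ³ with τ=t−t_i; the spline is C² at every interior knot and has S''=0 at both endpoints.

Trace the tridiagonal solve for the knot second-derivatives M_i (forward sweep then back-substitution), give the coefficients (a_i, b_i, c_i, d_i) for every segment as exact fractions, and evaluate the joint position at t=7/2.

Δ: Δ0=-4/3, Δ1=8, Δ2=-1/3, Δ3=-6
row 1: diag=8, rhs=56; c'=1/8, d'=7
row 2: denom=8−1·1/8=63/8; d'=(-50−1·7)/(63/8)=-152/21
row 3: denom=8−3·8/21=48/7; d'=(-34−3·-152/21)/(48/7)=-43/24
back: M3=-43/24
back: M2=-152/21−8/21·-43/24=-59/9
back: M1=7−1/8·-59/9=563/72
M: M0=0, M1=563/72, M2=-59/9, M3=-43/24, M4=0
seg 0: a=-1, c=M0/2=0, d=(M1−M0)/(6·3)=563/1296, b=Δ0−h0·(2M0+M1)/6=-755/144
seg 1: a=-5, c=M1/2=563/144, d=(M2−M1)/(6·1)=-115/48, b=Δ1−h1·(2M1+M2)/6=467/72
seg 2: a=3, c=M2/2=-59/18, d=(M3−M2)/(6·3)=343/1296, b=Δ2−h2·(2M2+M3)/6=1025/144
seg 3: a=2, c=M3/2=-43/48, d=(M4−M3)/(6·1)=43/144, b=Δ3−h3·(2M3+M4)/6=-389/72
t_q=7/2 → seg 1, τ=1/2; S=-5+467/72·τ+563/144·τ²+-115/48·τ³=-1243/1152

  seg 0: a=-1 b=-755/144 c=0 d=563/1296
  seg 1: a=-5 b=467/72 c=563/144 d=-115/48
  seg 2: a=3 b=1025/144 c=-59/18 d=343/1296
  seg 3: a=2 b=-389/72 c=-43/48 d=43/144
S(7/2) = -1243/1152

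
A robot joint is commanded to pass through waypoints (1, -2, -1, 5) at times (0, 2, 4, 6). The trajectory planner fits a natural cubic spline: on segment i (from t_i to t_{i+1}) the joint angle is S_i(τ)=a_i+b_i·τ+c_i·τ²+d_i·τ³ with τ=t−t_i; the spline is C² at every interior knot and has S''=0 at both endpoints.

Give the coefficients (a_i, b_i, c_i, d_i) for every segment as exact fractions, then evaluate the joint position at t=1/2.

Δ: Δ0=-3/2, Δ1=1/2, Δ2=3
row 1: diag=8, rhs=12; c'=1/4, d'=3/2
row 2: denom=8−2·1/4=15/2; d'=(15−2·3/2)/(15/2)=8/5
back: M2=8/5
back: M1=3/2−1/4·8/5=11/10
M: M0=0, M1=11/10, M2=8/5, M3=0
seg 0: a=1, c=M0/2=0, d=(M1−M0)/(6·2)=11/120, b=Δ0−h0·(2M0+M1)/6=-28/15
seg 1: a=-2, c=M1/2=11/20, d=(M2−M1)/(6·2)=1/24, b=Δ1−h1·(2M1+M2)/6=-23/30
seg 2: a=-1, c=M2/2=4/5, d=(M3−M2)/(6·2)=-2/15, b=Δ2−h2·(2M2+M3)/6=29/15
t_q=1/2 → seg 0, τ=1/2; S=1+-28/15·τ+0·τ²+11/120·τ³=5/64

  seg 0: a=1 b=-28/15 c=0 d=11/120
  seg 1: a=-2 b=-23/30 c=11/20 d=1/24
  seg 2: a=-1 b=29/15 c=4/5 d=-2/15
S(1/2) = 5/64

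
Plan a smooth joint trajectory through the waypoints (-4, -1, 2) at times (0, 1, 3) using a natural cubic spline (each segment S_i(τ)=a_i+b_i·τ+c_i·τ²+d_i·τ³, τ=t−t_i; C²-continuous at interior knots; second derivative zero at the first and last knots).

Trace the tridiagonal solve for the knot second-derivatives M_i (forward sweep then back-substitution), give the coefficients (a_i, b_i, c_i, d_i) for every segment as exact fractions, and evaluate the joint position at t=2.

Δ: Δ0=3, Δ1=3/2
row 1: diag=6, rhs=-9; c'=1/3, d'=-3/2
back: M1=-3/2
M: M0=0, M1=-3/2, M2=0
seg 0: a=-4, c=M0/2=0, d=(M1−M0)/(6·1)=-1/4, b=Δ0−h0·(2M0+M1)/6=13/4
seg 1: a=-1, c=M1/2=-3/4, d=(M2−M1)/(6·2)=1/8, b=Δ1−h1·(2M1+M2)/6=5/2
t_q=2 → seg 1, τ=1; S=-1+5/2·τ+-3/4·τ²+1/8·τ³=7/8

  seg 0: a=-4 b=13/4 c=0 d=-1/4
  seg 1: a=-1 b=5/2 c=-3/4 d=1/8
S(2) = 7/8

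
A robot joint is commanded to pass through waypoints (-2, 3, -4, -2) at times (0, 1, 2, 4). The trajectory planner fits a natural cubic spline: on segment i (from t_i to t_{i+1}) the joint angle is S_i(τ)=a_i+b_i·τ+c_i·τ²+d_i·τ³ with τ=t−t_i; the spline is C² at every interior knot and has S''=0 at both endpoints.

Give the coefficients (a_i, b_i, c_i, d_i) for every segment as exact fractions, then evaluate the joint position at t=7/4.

Δ: Δ0=5, Δ1=-7, Δ2=1
row 1: diag=4, rhs=-72; c'=1/4, d'=-18
row 2: denom=6−1·1/4=23/4; d'=(48−1·-18)/(23/4)=264/23
back: M2=264/23
back: M1=-18−1/4·264/23=-480/23
M: M0=0, M1=-480/23, M2=264/23, M3=0
seg 0: a=-2, c=M0/2=0, d=(M1−M0)/(6·1)=-80/23, b=Δ0−h0·(2M0+M1)/6=195/23
seg 1: a=3, c=M1/2=-240/23, d=(M2−M1)/(6·1)=124/23, b=Δ1−h1·(2M1+M2)/6=-45/23
seg 2: a=-4, c=M2/2=132/23, d=(M3−M2)/(6·2)=-22/23, b=Δ2−h2·(2M2+M3)/6=-153/23
t_q=7/4 → seg 1, τ=3/4; S=3+-45/23·τ+-240/23·τ²+124/23·τ³=-33/16

  seg 0: a=-2 b=195/23 c=0 d=-80/23
  seg 1: a=3 b=-45/23 c=-240/23 d=124/23
  seg 2: a=-4 b=-153/23 c=132/23 d=-22/23
S(7/4) = -33/16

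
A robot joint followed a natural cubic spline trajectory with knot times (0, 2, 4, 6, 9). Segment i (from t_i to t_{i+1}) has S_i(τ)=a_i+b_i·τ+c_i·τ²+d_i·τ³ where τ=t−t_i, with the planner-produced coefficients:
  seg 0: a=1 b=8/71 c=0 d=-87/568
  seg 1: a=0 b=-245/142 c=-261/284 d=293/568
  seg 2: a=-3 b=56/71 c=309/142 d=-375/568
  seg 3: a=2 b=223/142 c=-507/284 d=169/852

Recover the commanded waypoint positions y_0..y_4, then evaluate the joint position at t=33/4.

y_0 = S_0(0) = a_0 = 1
y_1 = S_1(0) = a_1 = 0
y_2 = S_2(0) = a_2 = -3
y_3 = S_3(0) = a_3 = 2
y_4 = S_3(3) = -4
t_q=33/4 is in segment 3 (τ=9/4); S_3(τ)=-22625/18176

y_0=1 y_1=0 y_2=-3 y_3=2 y_4=-4
S(33/4) = -22625/18176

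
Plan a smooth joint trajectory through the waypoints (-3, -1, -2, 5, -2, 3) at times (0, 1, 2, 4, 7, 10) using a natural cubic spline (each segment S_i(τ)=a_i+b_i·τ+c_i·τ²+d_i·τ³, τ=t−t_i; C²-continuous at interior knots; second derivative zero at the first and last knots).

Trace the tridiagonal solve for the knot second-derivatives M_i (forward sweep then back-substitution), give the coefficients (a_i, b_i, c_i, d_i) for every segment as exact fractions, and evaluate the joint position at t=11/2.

  seg 0: a=-3 b=14479/4722 c=0 d=-5035/4722
  seg 1: a=-1 b=-313/2361 c=-5035/1574 d=11009/4722
  seg 2: a=-2 b=2191/4722 c=2987/787 d=-5377/4722
  seg 3: a=5 b=9355/4722 c=-2390/787 d=7549/14166
  seg 4: a=-2 b=-4372/2361 c=2769/1574 d=-923/4722
S(11/2) = 36987/12592

Δ: Δ0=2, Δ1=-1, Δ2=7/2, Δ3=-7/3, Δ4=5/3
row 1: diag=4, rhs=-18; c'=1/4, d'=-9/2
row 2: denom=6−1·1/4=23/4; d'=(27−1·-9/2)/(23/4)=126/23
row 3: denom=10−2·8/23=214/23; d'=(-35−2·126/23)/(214/23)=-1057/214
row 4: denom=12−3·69/214=2361/214; d'=(24−3·-1057/214)/(2361/214)=2769/787
back: M4=2769/787
back: M3=-1057/214−69/214·2769/787=-4780/787
back: M2=126/23−8/23·-4780/787=5974/787
back: M1=-9/2−1/4·5974/787=-5035/787
M: M0=0, M1=-5035/787, M2=5974/787, M3=-4780/787, M4=2769/787, M5=0
seg 0: a=-3, c=M0/2=0, d=(M1−M0)/(6·1)=-5035/4722, b=Δ0−h0·(2M0+M1)/6=14479/4722
seg 1: a=-1, c=M1/2=-5035/1574, d=(M2−M1)/(6·1)=11009/4722, b=Δ1−h1·(2M1+M2)/6=-313/2361
seg 2: a=-2, c=M2/2=2987/787, d=(M3−M2)/(6·2)=-5377/4722, b=Δ2−h2·(2M2+M3)/6=2191/4722
seg 3: a=5, c=M3/2=-2390/787, d=(M4−M3)/(6·3)=7549/14166, b=Δ3−h3·(2M3+M4)/6=9355/4722
seg 4: a=-2, c=M4/2=2769/1574, d=(M5−M4)/(6·3)=-923/4722, b=Δ4−h4·(2M4+M5)/6=-4372/2361
t_q=11/2 → seg 3, τ=3/2; S=5+9355/4722·τ+-2390/787·τ²+7549/14166·τ³=36987/12592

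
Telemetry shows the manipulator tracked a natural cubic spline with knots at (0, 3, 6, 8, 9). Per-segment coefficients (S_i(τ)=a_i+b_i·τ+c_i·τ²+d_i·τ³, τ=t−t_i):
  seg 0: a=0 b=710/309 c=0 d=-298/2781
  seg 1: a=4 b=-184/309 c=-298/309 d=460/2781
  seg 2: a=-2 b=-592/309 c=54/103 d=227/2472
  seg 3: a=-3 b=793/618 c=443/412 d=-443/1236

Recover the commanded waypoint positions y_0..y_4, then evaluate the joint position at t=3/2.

y_0=0 y_1=4 y_2=-2 y_3=-3 y_4=-1
S(3/2) = 1271/412

y_0 = S_0(0) = a_0 = 0
y_1 = S_1(0) = a_1 = 4
y_2 = S_2(0) = a_2 = -2
y_3 = S_3(0) = a_3 = -3
y_4 = S_3(1) = -1
t_q=3/2 is in segment 0 (τ=3/2); S_0(τ)=1271/412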